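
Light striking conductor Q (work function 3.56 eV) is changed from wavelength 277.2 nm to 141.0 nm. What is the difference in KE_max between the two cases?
4.3205 eV

Using Einstein's equation: KE_max = hc/λ - φ

For λ₁ = 277.2 nm:
KE₁ = hc/λ₁ - φ = 4.4727 - 3.56 = 0.9127 eV

For λ₂ = 141.0 nm:
KE₂ = hc/λ₂ - φ = 8.7932 - 3.56 = 5.2332 eV

Change in KE:
ΔKE = KE₂ - KE₁ = 5.2332 - 0.9127 = 4.3205 eV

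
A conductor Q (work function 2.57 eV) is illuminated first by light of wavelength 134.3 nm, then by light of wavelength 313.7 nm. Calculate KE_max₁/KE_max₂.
4.8194

Using Einstein's equation: KE_max = hc/λ - φ

For λ₁ = 134.3 nm:
E₁ = hc/λ₁ = 9.2319 eV
KE₁ = E₁ - φ = 9.2319 - 2.57 = 6.6619 eV

For λ₂ = 313.7 nm:
E₂ = hc/λ₂ = 3.9523 eV
KE₂ = E₂ - φ = 3.9523 - 2.57 = 1.3823 eV

Ratio: KE₁/KE₂ = 6.6619/1.3823 = 4.8194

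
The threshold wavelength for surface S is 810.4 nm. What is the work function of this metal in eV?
1.53 eV

At the threshold wavelength, photon energy equals work function:
φ = hc/λ₀

Calculating:
φ = (6.626×10⁻³⁴ J·s)(3×10⁸ m/s) / (810.4×10⁻⁹ m)
φ = 1.53 eV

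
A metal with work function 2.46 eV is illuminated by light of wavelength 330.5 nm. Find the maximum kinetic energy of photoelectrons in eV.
1.2914 eV

Using Einstein's photoelectric equation: KE_max = hf - φ = hc/λ - φ

First, calculate the photon energy:
E_photon = hc/λ = (6.626×10⁻³⁴ J·s)(3×10⁸ m/s) / (330.5×10⁻⁹ m)
E_photon = 3.7514 eV

Then, the maximum kinetic energy:
KE_max = E_photon - φ = 3.7514 eV - 2.46 eV = 1.2914 eV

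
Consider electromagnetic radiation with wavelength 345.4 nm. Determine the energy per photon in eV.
3.5896 eV

Using E = hf = hc/λ:

E = hc/λ = (6.626×10⁻³⁴ J·s)(3×10⁸ m/s) / (345.4×10⁻⁹ m)
E = 3.5896 eV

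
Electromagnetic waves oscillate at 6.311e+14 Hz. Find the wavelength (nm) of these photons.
475.03 nm

Using the wave equation: c = fλ

Solving for wavelength:
λ = c/f = (3×10⁸ m/s) / (6.311e+14 Hz)
λ = 475.03 nm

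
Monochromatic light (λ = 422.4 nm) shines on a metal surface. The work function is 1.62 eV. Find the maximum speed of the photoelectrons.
6.8018e+05 m/s

First, find the maximum kinetic energy:
E_photon = hc/λ = 2.9352 eV
KE_max = E_photon - φ = 2.9352 - 1.62 = 1.3152 eV

Convert to Joules: KE_max = 1.3152 × 1.602×10⁻¹⁹ J = 2.1072e-19 J

Then use KE = ½mv² to find velocity:
v = √(2·KE/m) = √(2 × 2.1072e-19 J / 9.109e-31 kg)
v = 6.8018e+05 m/s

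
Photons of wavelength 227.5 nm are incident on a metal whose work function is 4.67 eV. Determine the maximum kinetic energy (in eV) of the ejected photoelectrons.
0.7799 eV

Using Einstein's photoelectric equation: KE_max = hf - φ = hc/λ - φ

First, calculate the photon energy:
E_photon = hc/λ = (6.626×10⁻³⁴ J·s)(3×10⁸ m/s) / (227.5×10⁻⁹ m)
E_photon = 5.4499 eV

Then, the maximum kinetic energy:
KE_max = E_photon - φ = 5.4499 eV - 4.67 eV = 0.7799 eV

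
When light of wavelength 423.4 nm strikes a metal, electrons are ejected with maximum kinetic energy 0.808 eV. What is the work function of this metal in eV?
2.12 eV

From Einstein's photoelectric equation: KE_max = hf - φ = hc/λ - φ

Rearranging for φ:
φ = hc/λ - KE_max

Calculate photon energy:
E_photon = hc/λ = 2.9283 eV

Therefore:
φ = 2.9283 - 0.808 = 2.12 eV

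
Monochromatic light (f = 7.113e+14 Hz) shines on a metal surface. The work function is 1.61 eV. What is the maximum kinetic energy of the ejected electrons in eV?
1.3317 eV

Using Einstein's photoelectric equation: KE_max = hf - φ

First, calculate the photon energy:
E_photon = hf = (6.626×10⁻³⁴ J·s)(7.113e+14 Hz)
E_photon = 2.9417 eV

Then, the maximum kinetic energy:
KE_max = E_photon - φ = 2.9417 eV - 1.61 eV = 1.3317 eV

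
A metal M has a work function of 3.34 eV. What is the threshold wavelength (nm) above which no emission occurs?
371.21 nm

The threshold wavelength is when the photon energy equals the work function:
hc/λ₀ = φ

Solving for λ₀:
λ₀ = hc/φ = (6.626×10⁻³⁴ J·s)(3×10⁸ m/s) / (3.34 eV × 1.602×10⁻¹⁹ J/eV)
λ₀ = 371.21 nm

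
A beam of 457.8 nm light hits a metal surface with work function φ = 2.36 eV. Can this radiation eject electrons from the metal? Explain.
Yes

For photoemission, the photon energy must exceed the work function.

Photon energy: E = hc/λ = 2.7083 eV
Work function: φ = 2.36 eV

Since E_photon (2.7083 eV) > φ (2.36 eV), photoemission WILL occur.
The threshold wavelength is λ₀ = hc/φ = 525.4 nm.
Since 457.8 nm < 525.4 nm, the light has sufficient energy.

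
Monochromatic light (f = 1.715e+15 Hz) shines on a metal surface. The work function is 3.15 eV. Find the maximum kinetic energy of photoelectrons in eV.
3.9427 eV

Using Einstein's photoelectric equation: KE_max = hf - φ

First, calculate the photon energy:
E_photon = hf = (6.626×10⁻³⁴ J·s)(1.715e+15 Hz)
E_photon = 7.0927 eV

Then, the maximum kinetic energy:
KE_max = E_photon - φ = 7.0927 eV - 3.15 eV = 3.9427 eV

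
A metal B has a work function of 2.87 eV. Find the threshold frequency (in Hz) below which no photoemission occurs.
6.9396e+14 Hz

The threshold frequency is when the photon energy equals the work function:
hf₀ = φ

Solving for f₀:
f₀ = φ/h = (2.87 eV × 1.602×10⁻¹⁹ J/eV) / (6.626×10⁻³⁴ J·s)
f₀ = 6.9396e+14 Hz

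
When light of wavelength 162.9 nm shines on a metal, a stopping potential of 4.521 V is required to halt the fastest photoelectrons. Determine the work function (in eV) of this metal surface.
3.09 eV

The stopping potential gives the maximum kinetic energy: KE_max = eV_s = 4.521 eV

From Einstein's photoelectric equation: KE_max = hc/λ - φ
Rearranging: φ = hc/λ - KE_max

Calculate photon energy:
E_photon = hc/λ = (6.626×10⁻³⁴ J·s)(3×10⁸ m/s) / (162.9×10⁻⁹ m) = 7.6111 eV

Therefore:
φ = 7.6111 - 4.521 = 3.09 eV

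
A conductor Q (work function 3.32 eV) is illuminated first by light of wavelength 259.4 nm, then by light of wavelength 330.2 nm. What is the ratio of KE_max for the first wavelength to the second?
3.3569

Using Einstein's equation: KE_max = hc/λ - φ

For λ₁ = 259.4 nm:
E₁ = hc/λ₁ = 4.7797 eV
KE₁ = E₁ - φ = 4.7797 - 3.32 = 1.4597 eV

For λ₂ = 330.2 nm:
E₂ = hc/λ₂ = 3.7548 eV
KE₂ = E₂ - φ = 3.7548 - 3.32 = 0.4348 eV

Ratio: KE₁/KE₂ = 1.4597/0.4348 = 3.3569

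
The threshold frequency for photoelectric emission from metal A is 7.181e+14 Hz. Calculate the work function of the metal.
2.97 eV

At the threshold frequency, photon energy equals work function:
φ = hf₀

Calculating:
φ = (6.626×10⁻³⁴ J·s)(7.181e+14 Hz)
φ = 2.97 eV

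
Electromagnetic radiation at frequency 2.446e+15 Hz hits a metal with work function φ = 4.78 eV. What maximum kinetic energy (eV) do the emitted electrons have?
5.3358 eV

Using Einstein's photoelectric equation: KE_max = hf - φ

First, calculate the photon energy:
E_photon = hf = (6.626×10⁻³⁴ J·s)(2.446e+15 Hz)
E_photon = 10.1158 eV

Then, the maximum kinetic energy:
KE_max = E_photon - φ = 10.1158 eV - 4.78 eV = 5.3358 eV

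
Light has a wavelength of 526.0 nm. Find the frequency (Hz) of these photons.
5.6995e+14 Hz

Using the wave equation: c = fλ

Solving for frequency:
f = c/λ = (3×10⁸ m/s) / (526.0×10⁻⁹ m)
f = 5.6995e+14 Hz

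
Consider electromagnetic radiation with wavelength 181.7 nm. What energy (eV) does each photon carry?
6.8236 eV

Using E = hf = hc/λ:

E = hc/λ = (6.626×10⁻³⁴ J·s)(3×10⁸ m/s) / (181.7×10⁻⁹ m)
E = 6.8236 eV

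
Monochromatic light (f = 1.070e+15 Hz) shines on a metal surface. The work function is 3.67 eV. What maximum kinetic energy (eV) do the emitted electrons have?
0.7552 eV

Using Einstein's photoelectric equation: KE_max = hf - φ

First, calculate the photon energy:
E_photon = hf = (6.626×10⁻³⁴ J·s)(1.070e+15 Hz)
E_photon = 4.4252 eV

Then, the maximum kinetic energy:
KE_max = E_photon - φ = 4.4252 eV - 3.67 eV = 0.7552 eV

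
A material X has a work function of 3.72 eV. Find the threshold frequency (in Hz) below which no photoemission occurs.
8.9949e+14 Hz

The threshold frequency is when the photon energy equals the work function:
hf₀ = φ

Solving for f₀:
f₀ = φ/h = (3.72 eV × 1.602×10⁻¹⁹ J/eV) / (6.626×10⁻³⁴ J·s)
f₀ = 8.9949e+14 Hz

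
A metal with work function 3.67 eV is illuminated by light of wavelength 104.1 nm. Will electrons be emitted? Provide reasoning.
Yes

For photoemission, the photon energy must exceed the work function.

Photon energy: E = hc/λ = 11.9101 eV
Work function: φ = 3.67 eV

Since E_photon (11.9101 eV) > φ (3.67 eV), photoemission WILL occur.
The threshold wavelength is λ₀ = hc/φ = 337.8 nm.
Since 104.1 nm < 337.8 nm, the light has sufficient energy.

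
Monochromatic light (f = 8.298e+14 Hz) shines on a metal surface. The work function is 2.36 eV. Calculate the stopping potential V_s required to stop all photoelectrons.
1.0718 V

The stopping potential V_s satisfies: eV_s = KE_max

First, find KE_max using Einstein's equation:
E_photon = hf = (6.626×10⁻³⁴ J·s)(8.298e+14 Hz) = 3.4318 eV
KE_max = E_photon - φ = 3.4318 - 2.36 = 1.0718 eV

Since eV_s = KE_max:
V_s = KE_max/e = 1.0718 V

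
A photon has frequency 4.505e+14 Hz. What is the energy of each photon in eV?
1.8631 eV

Using E = hf:

E = hf = (6.626×10⁻³⁴ J·s)(4.505e+14 Hz)
E = 1.8631 eV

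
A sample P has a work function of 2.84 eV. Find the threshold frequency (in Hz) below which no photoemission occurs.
6.8671e+14 Hz

The threshold frequency is when the photon energy equals the work function:
hf₀ = φ

Solving for f₀:
f₀ = φ/h = (2.84 eV × 1.602×10⁻¹⁹ J/eV) / (6.626×10⁻³⁴ J·s)
f₀ = 6.8671e+14 Hz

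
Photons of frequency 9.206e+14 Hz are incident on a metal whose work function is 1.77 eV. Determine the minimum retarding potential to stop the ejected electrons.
2.0373 V

The stopping potential V_s satisfies: eV_s = KE_max

First, find KE_max using Einstein's equation:
E_photon = hf = (6.626×10⁻³⁴ J·s)(9.206e+14 Hz) = 3.8073 eV
KE_max = E_photon - φ = 3.8073 - 1.77 = 2.0373 eV

Since eV_s = KE_max:
V_s = KE_max/e = 2.0373 V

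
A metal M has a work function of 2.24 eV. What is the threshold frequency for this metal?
5.4163e+14 Hz

The threshold frequency is when the photon energy equals the work function:
hf₀ = φ

Solving for f₀:
f₀ = φ/h = (2.24 eV × 1.602×10⁻¹⁹ J/eV) / (6.626×10⁻³⁴ J·s)
f₀ = 5.4163e+14 Hz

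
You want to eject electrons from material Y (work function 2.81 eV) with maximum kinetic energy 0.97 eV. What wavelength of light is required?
328.00 nm

From Einstein's equation: KE_max = hc/λ - φ

Rearranging for λ:
hc/λ = KE_max + φ
λ = hc/(KE_max + φ)

Required photon energy:
E_photon = KE_max + φ = 0.97 + 2.81 = 3.78 eV

Required wavelength:
λ = hc/E_photon = (6.626×10⁻³⁴)(3×10⁸) / (3.78 × 1.602×10⁻¹⁹)
λ = 328.00 nm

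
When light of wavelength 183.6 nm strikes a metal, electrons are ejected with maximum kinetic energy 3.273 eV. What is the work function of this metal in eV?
3.48 eV

From Einstein's photoelectric equation: KE_max = hf - φ = hc/λ - φ

Rearranging for φ:
φ = hc/λ - KE_max

Calculate photon energy:
E_photon = hc/λ = 6.7530 eV

Therefore:
φ = 6.7530 - 3.273 = 3.48 eV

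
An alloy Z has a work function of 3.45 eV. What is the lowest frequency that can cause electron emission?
8.3421e+14 Hz

The threshold frequency is when the photon energy equals the work function:
hf₀ = φ

Solving for f₀:
f₀ = φ/h = (3.45 eV × 1.602×10⁻¹⁹ J/eV) / (6.626×10⁻³⁴ J·s)
f₀ = 8.3421e+14 Hz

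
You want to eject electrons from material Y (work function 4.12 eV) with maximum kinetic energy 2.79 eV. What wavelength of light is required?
179.43 nm

From Einstein's equation: KE_max = hc/λ - φ

Rearranging for λ:
hc/λ = KE_max + φ
λ = hc/(KE_max + φ)

Required photon energy:
E_photon = KE_max + φ = 2.79 + 4.12 = 6.91 eV

Required wavelength:
λ = hc/E_photon = (6.626×10⁻³⁴)(3×10⁸) / (6.91 × 1.602×10⁻¹⁹)
λ = 179.43 nm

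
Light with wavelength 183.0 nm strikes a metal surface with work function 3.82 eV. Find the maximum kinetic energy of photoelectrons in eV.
2.9551 eV

Using Einstein's photoelectric equation: KE_max = hf - φ = hc/λ - φ

First, calculate the photon energy:
E_photon = hc/λ = (6.626×10⁻³⁴ J·s)(3×10⁸ m/s) / (183.0×10⁻⁹ m)
E_photon = 6.7751 eV

Then, the maximum kinetic energy:
KE_max = E_photon - φ = 6.7751 eV - 3.82 eV = 2.9551 eV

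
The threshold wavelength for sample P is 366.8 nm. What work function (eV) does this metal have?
3.38 eV

At the threshold wavelength, photon energy equals work function:
φ = hc/λ₀

Calculating:
φ = (6.626×10⁻³⁴ J·s)(3×10⁸ m/s) / (366.8×10⁻⁹ m)
φ = 3.38 eV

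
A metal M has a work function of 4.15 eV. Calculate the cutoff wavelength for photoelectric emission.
298.76 nm

The threshold wavelength is when the photon energy equals the work function:
hc/λ₀ = φ

Solving for λ₀:
λ₀ = hc/φ = (6.626×10⁻³⁴ J·s)(3×10⁸ m/s) / (4.15 eV × 1.602×10⁻¹⁹ J/eV)
λ₀ = 298.76 nm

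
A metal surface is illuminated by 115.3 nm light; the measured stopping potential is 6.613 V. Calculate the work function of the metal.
4.14 eV

The stopping potential gives the maximum kinetic energy: KE_max = eV_s = 6.613 eV

From Einstein's photoelectric equation: KE_max = hc/λ - φ
Rearranging: φ = hc/λ - KE_max

Calculate photon energy:
E_photon = hc/λ = (6.626×10⁻³⁴ J·s)(3×10⁸ m/s) / (115.3×10⁻⁹ m) = 10.7532 eV

Therefore:
φ = 10.7532 - 6.613 = 4.14 eV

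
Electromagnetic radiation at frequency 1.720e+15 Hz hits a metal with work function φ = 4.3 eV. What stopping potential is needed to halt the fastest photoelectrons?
2.8133 V

The stopping potential V_s satisfies: eV_s = KE_max

First, find KE_max using Einstein's equation:
E_photon = hf = (6.626×10⁻³⁴ J·s)(1.720e+15 Hz) = 7.1133 eV
KE_max = E_photon - φ = 7.1133 - 4.3 = 2.8133 eV

Since eV_s = KE_max:
V_s = KE_max/e = 2.8133 V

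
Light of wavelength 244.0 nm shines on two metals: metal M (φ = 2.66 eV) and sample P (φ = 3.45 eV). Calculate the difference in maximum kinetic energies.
0.7900 eV

Using KE_max = hc/λ - φ for each metal:

Photon energy: E = hc/λ = 5.0813 eV

For metal M (φ₁ = 2.66 eV):
KE₁ = E - φ₁ = 5.0813 - 2.66 = 2.4213 eV

For sample P (φ₂ = 3.45 eV):
KE₂ = E - φ₂ = 5.0813 - 3.45 = 1.6313 eV

Difference:
ΔKE = KE₁ - KE₂ = 2.4213 - 1.6313 = 0.7900 eV

Note: The difference equals the difference in work functions: 3.45 - 2.66 = 0.79 eV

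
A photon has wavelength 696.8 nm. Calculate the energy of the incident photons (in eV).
1.7793 eV

Using E = hf = hc/λ:

E = hc/λ = (6.626×10⁻³⁴ J·s)(3×10⁸ m/s) / (696.8×10⁻⁹ m)
E = 1.7793 eV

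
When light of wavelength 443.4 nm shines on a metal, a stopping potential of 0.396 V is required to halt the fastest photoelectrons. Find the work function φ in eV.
2.40 eV

The stopping potential gives the maximum kinetic energy: KE_max = eV_s = 0.396 eV

From Einstein's photoelectric equation: KE_max = hc/λ - φ
Rearranging: φ = hc/λ - KE_max

Calculate photon energy:
E_photon = hc/λ = (6.626×10⁻³⁴ J·s)(3×10⁸ m/s) / (443.4×10⁻⁹ m) = 2.7962 eV

Therefore:
φ = 2.7962 - 0.396 = 2.40 eV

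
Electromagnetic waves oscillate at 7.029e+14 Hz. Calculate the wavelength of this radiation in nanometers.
426.51 nm

Using the wave equation: c = fλ

Solving for wavelength:
λ = c/f = (3×10⁸ m/s) / (7.029e+14 Hz)
λ = 426.51 nm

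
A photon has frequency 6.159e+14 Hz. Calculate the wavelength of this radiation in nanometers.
486.76 nm

Using the wave equation: c = fλ

Solving for wavelength:
λ = c/f = (3×10⁸ m/s) / (6.159e+14 Hz)
λ = 486.76 nm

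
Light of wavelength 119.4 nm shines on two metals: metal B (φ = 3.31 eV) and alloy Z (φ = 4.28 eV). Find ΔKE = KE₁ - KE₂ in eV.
0.9700 eV

Using KE_max = hc/λ - φ for each metal:

Photon energy: E = hc/λ = 10.3839 eV

For metal B (φ₁ = 3.31 eV):
KE₁ = E - φ₁ = 10.3839 - 3.31 = 7.0739 eV

For alloy Z (φ₂ = 4.28 eV):
KE₂ = E - φ₂ = 10.3839 - 4.28 = 6.1039 eV

Difference:
ΔKE = KE₁ - KE₂ = 7.0739 - 6.1039 = 0.9700 eV

Note: The difference equals the difference in work functions: 4.28 - 3.31 = 0.97 eV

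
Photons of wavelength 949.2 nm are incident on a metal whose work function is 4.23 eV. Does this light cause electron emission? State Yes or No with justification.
No

For photoemission, the photon energy must exceed the work function.

Photon energy: E = hc/λ = 1.3062 eV
Work function: φ = 4.23 eV

Since E_photon (1.3062 eV) < φ (4.23 eV), photoemission will NOT occur.
The threshold wavelength is λ₀ = hc/φ = 293.1 nm.
Since 949.2 nm > 293.1 nm, the photons lack sufficient energy.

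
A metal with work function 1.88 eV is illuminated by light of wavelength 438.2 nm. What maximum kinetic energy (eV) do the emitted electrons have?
0.9494 eV

Using Einstein's photoelectric equation: KE_max = hf - φ = hc/λ - φ

First, calculate the photon energy:
E_photon = hc/λ = (6.626×10⁻³⁴ J·s)(3×10⁸ m/s) / (438.2×10⁻⁹ m)
E_photon = 2.8294 eV

Then, the maximum kinetic energy:
KE_max = E_photon - φ = 2.8294 eV - 1.88 eV = 0.9494 eV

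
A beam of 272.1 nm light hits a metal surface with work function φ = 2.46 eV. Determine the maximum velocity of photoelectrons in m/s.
8.5878e+05 m/s

First, find the maximum kinetic energy:
E_photon = hc/λ = 4.5566 eV
KE_max = E_photon - φ = 4.5566 - 2.46 = 2.0966 eV

Convert to Joules: KE_max = 2.0966 × 1.602×10⁻¹⁹ J = 3.3591e-19 J

Then use KE = ½mv² to find velocity:
v = √(2·KE/m) = √(2 × 3.3591e-19 J / 9.109e-31 kg)
v = 8.5878e+05 m/s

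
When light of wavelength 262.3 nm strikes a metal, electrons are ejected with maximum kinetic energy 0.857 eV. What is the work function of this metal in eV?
3.87 eV

From Einstein's photoelectric equation: KE_max = hf - φ = hc/λ - φ

Rearranging for φ:
φ = hc/λ - KE_max

Calculate photon energy:
E_photon = hc/λ = 4.7268 eV

Therefore:
φ = 4.7268 - 0.857 = 3.87 eV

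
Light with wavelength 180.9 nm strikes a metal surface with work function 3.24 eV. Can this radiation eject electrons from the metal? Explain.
Yes

For photoemission, the photon energy must exceed the work function.

Photon energy: E = hc/λ = 6.8537 eV
Work function: φ = 3.24 eV

Since E_photon (6.8537 eV) > φ (3.24 eV), photoemission WILL occur.
The threshold wavelength is λ₀ = hc/φ = 382.7 nm.
Since 180.9 nm < 382.7 nm, the light has sufficient energy.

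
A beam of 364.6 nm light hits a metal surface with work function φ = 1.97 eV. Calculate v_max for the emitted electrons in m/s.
7.0938e+05 m/s

First, find the maximum kinetic energy:
E_photon = hc/λ = 3.4006 eV
KE_max = E_photon - φ = 3.4006 - 1.97 = 1.4306 eV

Convert to Joules: KE_max = 1.4306 × 1.602×10⁻¹⁹ J = 2.2920e-19 J

Then use KE = ½mv² to find velocity:
v = √(2·KE/m) = √(2 × 2.2920e-19 J / 9.109e-31 kg)
v = 7.0938e+05 m/s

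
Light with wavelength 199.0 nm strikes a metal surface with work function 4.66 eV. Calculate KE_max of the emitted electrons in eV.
1.5704 eV

Using Einstein's photoelectric equation: KE_max = hf - φ = hc/λ - φ

First, calculate the photon energy:
E_photon = hc/λ = (6.626×10⁻³⁴ J·s)(3×10⁸ m/s) / (199.0×10⁻⁹ m)
E_photon = 6.2304 eV

Then, the maximum kinetic energy:
KE_max = E_photon - φ = 6.2304 eV - 4.66 eV = 1.5704 eV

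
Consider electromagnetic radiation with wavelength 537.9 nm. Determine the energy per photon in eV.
2.3050 eV

Using E = hf = hc/λ:

E = hc/λ = (6.626×10⁻³⁴ J·s)(3×10⁸ m/s) / (537.9×10⁻⁹ m)
E = 2.3050 eV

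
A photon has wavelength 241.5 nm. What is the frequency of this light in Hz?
1.2414e+15 Hz

Using the wave equation: c = fλ

Solving for frequency:
f = c/λ = (3×10⁸ m/s) / (241.5×10⁻⁹ m)
f = 1.2414e+15 Hz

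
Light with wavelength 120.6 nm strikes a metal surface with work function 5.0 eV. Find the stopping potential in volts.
5.2806 V

The stopping potential V_s satisfies: eV_s = KE_max

First, find KE_max using Einstein's equation:
E_photon = hc/λ = 10.2806 eV
KE_max = E_photon - φ = 10.2806 - 5.0 = 5.2806 eV

Since eV_s = KE_max:
V_s = KE_max/e = 5.2806 V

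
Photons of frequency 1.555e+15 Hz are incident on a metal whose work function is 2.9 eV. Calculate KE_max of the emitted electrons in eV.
3.5310 eV

Using Einstein's photoelectric equation: KE_max = hf - φ

First, calculate the photon energy:
E_photon = hf = (6.626×10⁻³⁴ J·s)(1.555e+15 Hz)
E_photon = 6.4310 eV

Then, the maximum kinetic energy:
KE_max = E_photon - φ = 6.4310 eV - 2.9 eV = 3.5310 eV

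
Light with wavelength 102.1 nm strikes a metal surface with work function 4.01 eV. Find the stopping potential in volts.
8.1334 V

The stopping potential V_s satisfies: eV_s = KE_max

First, find KE_max using Einstein's equation:
E_photon = hc/λ = 12.1434 eV
KE_max = E_photon - φ = 12.1434 - 4.01 = 8.1334 eV

Since eV_s = KE_max:
V_s = KE_max/e = 8.1334 V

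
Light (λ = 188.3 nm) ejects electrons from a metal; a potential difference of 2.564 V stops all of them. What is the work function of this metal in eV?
4.02 eV

The stopping potential gives the maximum kinetic energy: KE_max = eV_s = 2.564 eV

From Einstein's photoelectric equation: KE_max = hc/λ - φ
Rearranging: φ = hc/λ - KE_max

Calculate photon energy:
E_photon = hc/λ = (6.626×10⁻³⁴ J·s)(3×10⁸ m/s) / (188.3×10⁻⁹ m) = 6.5844 eV

Therefore:
φ = 6.5844 - 2.564 = 4.02 eV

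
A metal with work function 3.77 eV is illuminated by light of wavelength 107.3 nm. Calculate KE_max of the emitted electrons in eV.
7.7849 eV

Using Einstein's photoelectric equation: KE_max = hf - φ = hc/λ - φ

First, calculate the photon energy:
E_photon = hc/λ = (6.626×10⁻³⁴ J·s)(3×10⁸ m/s) / (107.3×10⁻⁹ m)
E_photon = 11.5549 eV

Then, the maximum kinetic energy:
KE_max = E_photon - φ = 11.5549 eV - 3.77 eV = 7.7849 eV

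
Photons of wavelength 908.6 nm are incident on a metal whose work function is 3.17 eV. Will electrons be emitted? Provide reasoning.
No

For photoemission, the photon energy must exceed the work function.

Photon energy: E = hc/λ = 1.3646 eV
Work function: φ = 3.17 eV

Since E_photon (1.3646 eV) < φ (3.17 eV), photoemission will NOT occur.
The threshold wavelength is λ₀ = hc/φ = 391.1 nm.
Since 908.6 nm > 391.1 nm, the photons lack sufficient energy.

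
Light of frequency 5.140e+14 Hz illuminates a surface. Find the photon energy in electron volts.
2.1257 eV

Using E = hf:

E = hf = (6.626×10⁻³⁴ J·s)(5.140e+14 Hz)
E = 2.1257 eV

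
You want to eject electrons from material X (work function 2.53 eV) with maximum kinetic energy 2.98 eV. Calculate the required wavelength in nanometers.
225.02 nm

From Einstein's equation: KE_max = hc/λ - φ

Rearranging for λ:
hc/λ = KE_max + φ
λ = hc/(KE_max + φ)

Required photon energy:
E_photon = KE_max + φ = 2.98 + 2.53 = 5.51 eV

Required wavelength:
λ = hc/E_photon = (6.626×10⁻³⁴)(3×10⁸) / (5.51 × 1.602×10⁻¹⁹)
λ = 225.02 nm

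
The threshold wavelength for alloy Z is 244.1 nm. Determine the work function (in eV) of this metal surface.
5.08 eV

At the threshold wavelength, photon energy equals work function:
φ = hc/λ₀

Calculating:
φ = (6.626×10⁻³⁴ J·s)(3×10⁸ m/s) / (244.1×10⁻⁹ m)
φ = 5.08 eV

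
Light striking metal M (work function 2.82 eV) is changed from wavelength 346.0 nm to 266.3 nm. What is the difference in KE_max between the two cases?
1.0725 eV

Using Einstein's equation: KE_max = hc/λ - φ

For λ₁ = 346.0 nm:
KE₁ = hc/λ₁ - φ = 3.5834 - 2.82 = 0.7634 eV

For λ₂ = 266.3 nm:
KE₂ = hc/λ₂ - φ = 4.6558 - 2.82 = 1.8358 eV

Change in KE:
ΔKE = KE₂ - KE₁ = 1.8358 - 0.7634 = 1.0725 eV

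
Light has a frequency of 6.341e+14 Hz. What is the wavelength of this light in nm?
472.78 nm

Using the wave equation: c = fλ

Solving for wavelength:
λ = c/f = (3×10⁸ m/s) / (6.341e+14 Hz)
λ = 472.78 nm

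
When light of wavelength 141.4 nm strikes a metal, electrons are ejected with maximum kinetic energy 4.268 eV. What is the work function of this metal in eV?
4.50 eV

From Einstein's photoelectric equation: KE_max = hf - φ = hc/λ - φ

Rearranging for φ:
φ = hc/λ - KE_max

Calculate photon energy:
E_photon = hc/λ = 8.7683 eV

Therefore:
φ = 8.7683 - 4.268 = 4.50 eV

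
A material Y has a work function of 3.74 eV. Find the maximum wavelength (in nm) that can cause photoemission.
331.51 nm

The threshold wavelength is when the photon energy equals the work function:
hc/λ₀ = φ

Solving for λ₀:
λ₀ = hc/φ = (6.626×10⁻³⁴ J·s)(3×10⁸ m/s) / (3.74 eV × 1.602×10⁻¹⁹ J/eV)
λ₀ = 331.51 nm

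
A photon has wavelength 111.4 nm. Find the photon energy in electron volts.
11.1296 eV

Using E = hf = hc/λ:

E = hc/λ = (6.626×10⁻³⁴ J·s)(3×10⁸ m/s) / (111.4×10⁻⁹ m)
E = 11.1296 eV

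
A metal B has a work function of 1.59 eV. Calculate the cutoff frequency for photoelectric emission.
3.8446e+14 Hz

The threshold frequency is when the photon energy equals the work function:
hf₀ = φ

Solving for f₀:
f₀ = φ/h = (1.59 eV × 1.602×10⁻¹⁹ J/eV) / (6.626×10⁻³⁴ J·s)
f₀ = 3.8446e+14 Hz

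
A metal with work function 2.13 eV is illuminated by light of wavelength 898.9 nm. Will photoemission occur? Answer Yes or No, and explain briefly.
No

For photoemission, the photon energy must exceed the work function.

Photon energy: E = hc/λ = 1.3793 eV
Work function: φ = 2.13 eV

Since E_photon (1.3793 eV) < φ (2.13 eV), photoemission will NOT occur.
The threshold wavelength is λ₀ = hc/φ = 582.1 nm.
Since 898.9 nm > 582.1 nm, the photons lack sufficient energy.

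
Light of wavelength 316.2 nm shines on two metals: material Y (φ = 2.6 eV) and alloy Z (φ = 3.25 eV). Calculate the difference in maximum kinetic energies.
0.6500 eV

Using KE_max = hc/λ - φ for each metal:

Photon energy: E = hc/λ = 3.9211 eV

For material Y (φ₁ = 2.6 eV):
KE₁ = E - φ₁ = 3.9211 - 2.6 = 1.3211 eV

For alloy Z (φ₂ = 3.25 eV):
KE₂ = E - φ₂ = 3.9211 - 3.25 = 0.6711 eV

Difference:
ΔKE = KE₁ - KE₂ = 1.3211 - 0.6711 = 0.6500 eV

Note: The difference equals the difference in work functions: 3.25 - 2.6 = 0.65 eV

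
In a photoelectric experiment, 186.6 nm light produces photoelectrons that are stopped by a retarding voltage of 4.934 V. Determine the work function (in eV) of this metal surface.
1.71 eV

The stopping potential gives the maximum kinetic energy: KE_max = eV_s = 4.934 eV

From Einstein's photoelectric equation: KE_max = hc/λ - φ
Rearranging: φ = hc/λ - KE_max

Calculate photon energy:
E_photon = hc/λ = (6.626×10⁻³⁴ J·s)(3×10⁸ m/s) / (186.6×10⁻⁹ m) = 6.6444 eV

Therefore:
φ = 6.6444 - 4.934 = 1.71 eV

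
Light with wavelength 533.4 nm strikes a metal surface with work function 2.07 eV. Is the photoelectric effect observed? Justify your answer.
Yes

For photoemission, the photon energy must exceed the work function.

Photon energy: E = hc/λ = 2.3244 eV
Work function: φ = 2.07 eV

Since E_photon (2.3244 eV) > φ (2.07 eV), photoemission WILL occur.
The threshold wavelength is λ₀ = hc/φ = 599.0 nm.
Since 533.4 nm < 599.0 nm, the light has sufficient energy.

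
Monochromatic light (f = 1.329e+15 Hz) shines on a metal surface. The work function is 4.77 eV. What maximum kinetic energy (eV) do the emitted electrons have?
0.7263 eV

Using Einstein's photoelectric equation: KE_max = hf - φ

First, calculate the photon energy:
E_photon = hf = (6.626×10⁻³⁴ J·s)(1.329e+15 Hz)
E_photon = 5.4963 eV

Then, the maximum kinetic energy:
KE_max = E_photon - φ = 5.4963 eV - 4.77 eV = 0.7263 eV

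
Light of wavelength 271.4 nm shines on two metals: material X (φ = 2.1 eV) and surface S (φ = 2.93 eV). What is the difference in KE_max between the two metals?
0.8300 eV

Using KE_max = hc/λ - φ for each metal:

Photon energy: E = hc/λ = 4.5683 eV

For material X (φ₁ = 2.1 eV):
KE₁ = E - φ₁ = 4.5683 - 2.1 = 2.4683 eV

For surface S (φ₂ = 2.93 eV):
KE₂ = E - φ₂ = 4.5683 - 2.93 = 1.6383 eV

Difference:
ΔKE = KE₁ - KE₂ = 2.4683 - 1.6383 = 0.8300 eV

Note: The difference equals the difference in work functions: 2.93 - 2.1 = 0.83 eV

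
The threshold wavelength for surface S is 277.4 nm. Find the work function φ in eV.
4.47 eV

At the threshold wavelength, photon energy equals work function:
φ = hc/λ₀

Calculating:
φ = (6.626×10⁻³⁴ J·s)(3×10⁸ m/s) / (277.4×10⁻⁹ m)
φ = 4.47 eV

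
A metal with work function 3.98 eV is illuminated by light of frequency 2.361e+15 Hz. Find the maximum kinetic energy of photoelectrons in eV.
5.7843 eV

Using Einstein's photoelectric equation: KE_max = hf - φ

First, calculate the photon energy:
E_photon = hf = (6.626×10⁻³⁴ J·s)(2.361e+15 Hz)
E_photon = 9.7643 eV

Then, the maximum kinetic energy:
KE_max = E_photon - φ = 9.7643 eV - 3.98 eV = 5.7843 eV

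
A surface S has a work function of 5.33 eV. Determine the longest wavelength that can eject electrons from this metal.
232.62 nm

The threshold wavelength is when the photon energy equals the work function:
hc/λ₀ = φ

Solving for λ₀:
λ₀ = hc/φ = (6.626×10⁻³⁴ J·s)(3×10⁸ m/s) / (5.33 eV × 1.602×10⁻¹⁹ J/eV)
λ₀ = 232.62 nm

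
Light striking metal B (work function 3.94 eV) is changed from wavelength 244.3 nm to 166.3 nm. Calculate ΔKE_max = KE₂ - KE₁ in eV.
2.3804 eV

Using Einstein's equation: KE_max = hc/λ - φ

For λ₁ = 244.3 nm:
KE₁ = hc/λ₁ - φ = 5.0751 - 3.94 = 1.1351 eV

For λ₂ = 166.3 nm:
KE₂ = hc/λ₂ - φ = 7.4555 - 3.94 = 3.5155 eV

Change in KE:
ΔKE = KE₂ - KE₁ = 3.5155 - 1.1351 = 2.3804 eV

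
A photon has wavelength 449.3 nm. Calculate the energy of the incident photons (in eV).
2.7595 eV

Using E = hf = hc/λ:

E = hc/λ = (6.626×10⁻³⁴ J·s)(3×10⁸ m/s) / (449.3×10⁻⁹ m)
E = 2.7595 eV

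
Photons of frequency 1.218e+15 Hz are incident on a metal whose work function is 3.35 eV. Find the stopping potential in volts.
1.6872 V

The stopping potential V_s satisfies: eV_s = KE_max

First, find KE_max using Einstein's equation:
E_photon = hf = (6.626×10⁻³⁴ J·s)(1.218e+15 Hz) = 5.0372 eV
KE_max = E_photon - φ = 5.0372 - 3.35 = 1.6872 eV

Since eV_s = KE_max:
V_s = KE_max/e = 1.6872 V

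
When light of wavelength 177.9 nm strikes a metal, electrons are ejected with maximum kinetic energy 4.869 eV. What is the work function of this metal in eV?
2.10 eV

From Einstein's photoelectric equation: KE_max = hf - φ = hc/λ - φ

Rearranging for φ:
φ = hc/λ - KE_max

Calculate photon energy:
E_photon = hc/λ = 6.9693 eV

Therefore:
φ = 6.9693 - 4.869 = 2.10 eV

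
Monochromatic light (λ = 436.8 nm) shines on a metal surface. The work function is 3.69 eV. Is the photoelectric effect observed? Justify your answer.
No

For photoemission, the photon energy must exceed the work function.

Photon energy: E = hc/λ = 2.8385 eV
Work function: φ = 3.69 eV

Since E_photon (2.8385 eV) < φ (3.69 eV), photoemission will NOT occur.
The threshold wavelength is λ₀ = hc/φ = 336.0 nm.
Since 436.8 nm > 336.0 nm, the photons lack sufficient energy.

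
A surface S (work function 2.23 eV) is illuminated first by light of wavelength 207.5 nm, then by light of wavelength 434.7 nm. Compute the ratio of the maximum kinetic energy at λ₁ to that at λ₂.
6.0194

Using Einstein's equation: KE_max = hc/λ - φ

For λ₁ = 207.5 nm:
E₁ = hc/λ₁ = 5.9751 eV
KE₁ = E₁ - φ = 5.9751 - 2.23 = 3.7451 eV

For λ₂ = 434.7 nm:
E₂ = hc/λ₂ = 2.8522 eV
KE₂ = E₂ - φ = 2.8522 - 2.23 = 0.6222 eV

Ratio: KE₁/KE₂ = 3.7451/0.6222 = 6.0194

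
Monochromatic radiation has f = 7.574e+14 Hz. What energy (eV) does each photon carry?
3.1324 eV

Using E = hf:

E = hf = (6.626×10⁻³⁴ J·s)(7.574e+14 Hz)
E = 3.1324 eV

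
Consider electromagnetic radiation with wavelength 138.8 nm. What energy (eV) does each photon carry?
8.9326 eV

Using E = hf = hc/λ:

E = hc/λ = (6.626×10⁻³⁴ J·s)(3×10⁸ m/s) / (138.8×10⁻⁹ m)
E = 8.9326 eV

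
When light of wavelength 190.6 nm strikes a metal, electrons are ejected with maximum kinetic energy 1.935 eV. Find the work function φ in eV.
4.57 eV

From Einstein's photoelectric equation: KE_max = hf - φ = hc/λ - φ

Rearranging for φ:
φ = hc/λ - KE_max

Calculate photon energy:
E_photon = hc/λ = 6.5049 eV

Therefore:
φ = 6.5049 - 1.935 = 4.57 eV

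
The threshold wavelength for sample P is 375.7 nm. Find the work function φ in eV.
3.30 eV

At the threshold wavelength, photon energy equals work function:
φ = hc/λ₀

Calculating:
φ = (6.626×10⁻³⁴ J·s)(3×10⁸ m/s) / (375.7×10⁻⁹ m)
φ = 3.30 eV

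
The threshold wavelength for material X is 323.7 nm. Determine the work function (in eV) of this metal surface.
3.83 eV

At the threshold wavelength, photon energy equals work function:
φ = hc/λ₀

Calculating:
φ = (6.626×10⁻³⁴ J·s)(3×10⁸ m/s) / (323.7×10⁻⁹ m)
φ = 3.83 eV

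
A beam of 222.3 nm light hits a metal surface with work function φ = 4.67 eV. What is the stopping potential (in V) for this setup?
0.9073 V

The stopping potential V_s satisfies: eV_s = KE_max

First, find KE_max using Einstein's equation:
E_photon = hc/λ = 5.5773 eV
KE_max = E_photon - φ = 5.5773 - 4.67 = 0.9073 eV

Since eV_s = KE_max:
V_s = KE_max/e = 0.9073 V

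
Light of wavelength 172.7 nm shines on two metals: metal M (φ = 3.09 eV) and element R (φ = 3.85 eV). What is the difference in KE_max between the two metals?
0.7600 eV

Using KE_max = hc/λ - φ for each metal:

Photon energy: E = hc/λ = 7.1792 eV

For metal M (φ₁ = 3.09 eV):
KE₁ = E - φ₁ = 7.1792 - 3.09 = 4.0892 eV

For element R (φ₂ = 3.85 eV):
KE₂ = E - φ₂ = 7.1792 - 3.85 = 3.3292 eV

Difference:
ΔKE = KE₁ - KE₂ = 4.0892 - 3.3292 = 0.7600 eV

Note: The difference equals the difference in work functions: 3.85 - 3.09 = 0.76 eV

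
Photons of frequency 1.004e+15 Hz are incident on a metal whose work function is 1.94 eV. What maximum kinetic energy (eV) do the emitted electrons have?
2.2122 eV

Using Einstein's photoelectric equation: KE_max = hf - φ

First, calculate the photon energy:
E_photon = hf = (6.626×10⁻³⁴ J·s)(1.004e+15 Hz)
E_photon = 4.1522 eV

Then, the maximum kinetic energy:
KE_max = E_photon - φ = 4.1522 eV - 1.94 eV = 2.2122 eV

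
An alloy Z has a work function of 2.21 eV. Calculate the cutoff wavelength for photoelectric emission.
561.01 nm

The threshold wavelength is when the photon energy equals the work function:
hc/λ₀ = φ

Solving for λ₀:
λ₀ = hc/φ = (6.626×10⁻³⁴ J·s)(3×10⁸ m/s) / (2.21 eV × 1.602×10⁻¹⁹ J/eV)
λ₀ = 561.01 nm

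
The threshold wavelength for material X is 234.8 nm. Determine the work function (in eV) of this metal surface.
5.28 eV

At the threshold wavelength, photon energy equals work function:
φ = hc/λ₀

Calculating:
φ = (6.626×10⁻³⁴ J·s)(3×10⁸ m/s) / (234.8×10⁻⁹ m)
φ = 5.28 eV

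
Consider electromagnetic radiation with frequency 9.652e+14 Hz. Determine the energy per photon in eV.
3.9917 eV

Using E = hf:

E = hf = (6.626×10⁻³⁴ J·s)(9.652e+14 Hz)
E = 3.9917 eV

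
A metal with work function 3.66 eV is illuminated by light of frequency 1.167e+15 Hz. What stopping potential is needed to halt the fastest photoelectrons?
1.1663 V

The stopping potential V_s satisfies: eV_s = KE_max

First, find KE_max using Einstein's equation:
E_photon = hf = (6.626×10⁻³⁴ J·s)(1.167e+15 Hz) = 4.8263 eV
KE_max = E_photon - φ = 4.8263 - 3.66 = 1.1663 eV

Since eV_s = KE_max:
V_s = KE_max/e = 1.1663 V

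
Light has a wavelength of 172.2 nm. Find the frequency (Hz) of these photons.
1.7410e+15 Hz

Using the wave equation: c = fλ

Solving for frequency:
f = c/λ = (3×10⁸ m/s) / (172.2×10⁻⁹ m)
f = 1.7410e+15 Hz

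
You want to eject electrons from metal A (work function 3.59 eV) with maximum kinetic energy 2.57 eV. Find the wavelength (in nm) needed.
201.27 nm

From Einstein's equation: KE_max = hc/λ - φ

Rearranging for λ:
hc/λ = KE_max + φ
λ = hc/(KE_max + φ)

Required photon energy:
E_photon = KE_max + φ = 2.57 + 3.59 = 6.16 eV

Required wavelength:
λ = hc/E_photon = (6.626×10⁻³⁴)(3×10⁸) / (6.16 × 1.602×10⁻¹⁹)
λ = 201.27 nm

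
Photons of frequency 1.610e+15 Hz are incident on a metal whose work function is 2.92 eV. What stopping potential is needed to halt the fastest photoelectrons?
3.7384 V

The stopping potential V_s satisfies: eV_s = KE_max

First, find KE_max using Einstein's equation:
E_photon = hf = (6.626×10⁻³⁴ J·s)(1.610e+15 Hz) = 6.6584 eV
KE_max = E_photon - φ = 6.6584 - 2.92 = 3.7384 eV

Since eV_s = KE_max:
V_s = KE_max/e = 3.7384 V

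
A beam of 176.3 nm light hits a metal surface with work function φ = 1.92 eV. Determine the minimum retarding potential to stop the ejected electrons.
5.1126 V

The stopping potential V_s satisfies: eV_s = KE_max

First, find KE_max using Einstein's equation:
E_photon = hc/λ = 7.0326 eV
KE_max = E_photon - φ = 7.0326 - 1.92 = 5.1126 eV

Since eV_s = KE_max:
V_s = KE_max/e = 5.1126 V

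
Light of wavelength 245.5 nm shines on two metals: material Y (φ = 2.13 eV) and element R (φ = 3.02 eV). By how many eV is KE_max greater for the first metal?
0.8900 eV

Using KE_max = hc/λ - φ for each metal:

Photon energy: E = hc/λ = 5.0503 eV

For material Y (φ₁ = 2.13 eV):
KE₁ = E - φ₁ = 5.0503 - 2.13 = 2.9203 eV

For element R (φ₂ = 3.02 eV):
KE₂ = E - φ₂ = 5.0503 - 3.02 = 2.0303 eV

Difference:
ΔKE = KE₁ - KE₂ = 2.9203 - 2.0303 = 0.8900 eV

Note: The difference equals the difference in work functions: 3.02 - 2.13 = 0.89 eV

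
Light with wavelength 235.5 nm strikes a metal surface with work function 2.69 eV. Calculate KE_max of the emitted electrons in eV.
2.5747 eV

Using Einstein's photoelectric equation: KE_max = hf - φ = hc/λ - φ

First, calculate the photon energy:
E_photon = hc/λ = (6.626×10⁻³⁴ J·s)(3×10⁸ m/s) / (235.5×10⁻⁹ m)
E_photon = 5.2647 eV

Then, the maximum kinetic energy:
KE_max = E_photon - φ = 5.2647 eV - 2.69 eV = 2.5747 eV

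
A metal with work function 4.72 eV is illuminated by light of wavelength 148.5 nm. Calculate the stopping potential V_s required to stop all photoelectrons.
3.6291 V

The stopping potential V_s satisfies: eV_s = KE_max

First, find KE_max using Einstein's equation:
E_photon = hc/λ = 8.3491 eV
KE_max = E_photon - φ = 8.3491 - 4.72 = 3.6291 eV

Since eV_s = KE_max:
V_s = KE_max/e = 3.6291 V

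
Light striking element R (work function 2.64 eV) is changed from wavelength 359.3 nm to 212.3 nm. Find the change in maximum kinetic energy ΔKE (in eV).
2.3893 eV

Using Einstein's equation: KE_max = hc/λ - φ

For λ₁ = 359.3 nm:
KE₁ = hc/λ₁ - φ = 3.4507 - 2.64 = 0.8107 eV

For λ₂ = 212.3 nm:
KE₂ = hc/λ₂ - φ = 5.8400 - 2.64 = 3.2000 eV

Change in KE:
ΔKE = KE₂ - KE₁ = 3.2000 - 0.8107 = 2.3893 eV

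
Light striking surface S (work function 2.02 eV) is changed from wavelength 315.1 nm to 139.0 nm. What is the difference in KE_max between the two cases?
4.9850 eV

Using Einstein's equation: KE_max = hc/λ - φ

For λ₁ = 315.1 nm:
KE₁ = hc/λ₁ - φ = 3.9348 - 2.02 = 1.9148 eV

For λ₂ = 139.0 nm:
KE₂ = hc/λ₂ - φ = 8.9197 - 2.02 = 6.8997 eV

Change in KE:
ΔKE = KE₂ - KE₁ = 6.8997 - 1.9148 = 4.9850 eV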